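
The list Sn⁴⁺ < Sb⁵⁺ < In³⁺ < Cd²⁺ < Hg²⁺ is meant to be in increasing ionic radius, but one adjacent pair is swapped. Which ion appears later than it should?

Sb⁵⁺

Scanning neighbour by neighbour, only Sn⁴⁺/Sb⁵⁺ violates a trend: they are isoelectronic (46 e⁻) and Sb has more protons than Sn (51 vs 50), making Sb⁵⁺ smaller. That makes Sb⁵⁺ the one sitting a position late relative to where it belongs.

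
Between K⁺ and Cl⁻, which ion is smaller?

Each ion has 18 electrons. The ranking follows nuclear charge in reverse — greater Z gives a smaller radius. K⁺ (Z=19), Cl⁻ (Z=17).

K⁺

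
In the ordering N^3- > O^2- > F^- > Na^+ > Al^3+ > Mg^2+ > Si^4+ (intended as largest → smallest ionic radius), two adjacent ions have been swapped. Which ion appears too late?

The pair Al^3+, Mg^2+ is the wrong way round — Al^3+ and Mg^2+ share 10 electrons; the higher nuclear charge on Al (Z=13) contracts it more, so Al^3+ < Mg^2+. All other adjacent pairs agree with periodic trends, so Mg^2+ is the misplaced ion.

Mg^2+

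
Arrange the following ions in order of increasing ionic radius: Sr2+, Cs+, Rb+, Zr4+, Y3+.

Work out protons and electrons: Zr4+ has 36 e⁻ (Z=40), Y3+ has 36 e⁻ (Z=39), Sr2+ has 36 e⁻ (Z=38), Rb+ has 36 e⁻ (Z=37), Cs+ has 54 e⁻ (Z=55). Zr4+ < Y3+ (both 36 e⁻, Z=40>39); Y3+ < Sr2+ (both 36 e⁻, Z=39>38); Sr2+ < Rb+ (isoelectronic, higher Z=38 is smaller); Rb+ < Cs+ (same group, 1 shell fewer).

Zr4+ < Y3+ < Sr2+ < Rb+ < Cs+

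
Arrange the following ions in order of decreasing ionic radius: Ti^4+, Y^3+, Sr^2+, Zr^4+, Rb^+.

Rb^+ > Sr^2+ > Y^3+ > Zr^4+ > Ti^4+

Tabulating Z and e⁻: Ti^4+: 18 e⁻, Z=22, Zr^4+: 36 e⁻, Z=40, Y^3+: 36 e⁻, Z=39, Sr^2+: 36 e⁻, Z=38, Rb^+: 36 e⁻, Z=37. Ti^4+ < Zr^4+ (same group, 1 shell fewer); Zr^4+ < Y^3+ (isoelectronic, higher Z=40 is smaller); Y^3+ < Sr^2+ (both 36 e⁻, Z=39>38); Sr^2+ < Rb^+ (both 36 e⁻, Z=38>37).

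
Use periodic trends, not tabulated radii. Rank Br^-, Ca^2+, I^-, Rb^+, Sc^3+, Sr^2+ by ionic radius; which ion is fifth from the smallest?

Br^-

Sc^3+ has 18 e⁻ (Z=21), Ca^2+ has 18 e⁻ (Z=20), Sr^2+ has 36 e⁻ (Z=38), Rb^+ has 36 e⁻ (Z=37), Br^- has 36 e⁻ (Z=35), I^- has 54 e⁻ (Z=53). Sc^3+ < Ca^2+ (both 18 e⁻, Z=21>20); Ca^2+ < Sr^2+ (same group, 1 shell fewer); Sr^2+ < Rb^+ (isoelectronic, higher Z=38 is smaller); Rb^+ < Br^- (both 36 e⁻, Z=37>35); Br^- < I^- (same group, period 4 vs 5).
So the order is Sc^3+ < Ca^2+ < Sr^2+ < Rb^+ < Br^- < I^-; the 5th-smallest ion is Br^-.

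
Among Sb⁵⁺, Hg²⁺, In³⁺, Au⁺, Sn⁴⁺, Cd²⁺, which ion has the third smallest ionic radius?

Sb⁵⁺ has 46 e⁻ (Z=51), Sn⁴⁺ has 46 e⁻ (Z=50), In³⁺ has 46 e⁻ (Z=49), Cd²⁺ has 46 e⁻ (Z=48), Hg²⁺ has 78 e⁻ (Z=80), Au⁺ has 78 e⁻ (Z=79). Sb⁵⁺ < Sn⁴⁺ (isoelectronic, higher Z=51 is smaller); Sn⁴⁺ < In³⁺ (both 46 e⁻, Z=50>49); In³⁺ < Cd²⁺ (isoelectronic, higher Z=49 is smaller); Cd²⁺ < Hg²⁺ (same group, period 5 vs 6); Hg²⁺ < Au⁺ (isoelectronic, higher Z=80 is smaller).
So the order is Sb⁵⁺ < Sn⁴⁺ < In³⁺ < Cd²⁺ < Hg²⁺ < Au⁺; the 3rd-smallest ion is In³⁺.

In³⁺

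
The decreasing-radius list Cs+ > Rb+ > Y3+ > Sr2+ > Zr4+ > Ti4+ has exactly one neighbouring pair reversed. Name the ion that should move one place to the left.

The pair Y3+, Sr2+ is the wrong way round — they are isoelectronic (36 e⁻) and Y has more protons than Sr (39 vs 38), making Y3+ smaller. All other adjacent pairs agree with periodic trends, so Sr2+ is the misplaced ion.

Sr2+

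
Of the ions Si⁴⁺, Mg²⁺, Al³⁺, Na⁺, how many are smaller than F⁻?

All of these have 10 electrons (isoelectronic). With the same electron cloud, the ion with the most protons pulls it in tightest. Nuclear charges: Si⁴⁺ (Z=14), Al³⁺ (Z=13), Mg²⁺ (Z=12), Na⁺ (Z=11), F⁻ (Z=9). Highest Z is smallest.
Relative to F⁻, the ions that are smaller are Si⁴⁺, Al³⁺, Mg²⁺, Na⁺. Count: 4.

4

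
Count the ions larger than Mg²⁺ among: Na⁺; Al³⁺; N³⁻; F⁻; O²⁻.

Each ion has 10 electrons. The ranking follows nuclear charge in reverse — greater Z gives a smaller radius. Al³⁺ (Z=13), Mg²⁺ (Z=12), Na⁺ (Z=11), F⁻ (Z=9), O²⁻ (Z=8), N³⁻ (Z=7).
Ordering all of them (including Mg²⁺) by radius gives Al³⁺ < Mg²⁺ < Na⁺ < F⁻ < O²⁻ < N³⁻. So 4 are larger.

4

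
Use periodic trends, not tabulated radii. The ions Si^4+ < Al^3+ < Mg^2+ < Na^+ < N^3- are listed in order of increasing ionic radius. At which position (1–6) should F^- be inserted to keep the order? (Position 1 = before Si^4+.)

5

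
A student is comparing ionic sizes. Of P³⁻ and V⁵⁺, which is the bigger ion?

P³⁻

All of these have 18 electrons (isoelectronic). With the same electron cloud, the ion with the most protons pulls it in tightest. Nuclear charges: V⁵⁺ (Z=23), P³⁻ (Z=15). Highest Z is smallest.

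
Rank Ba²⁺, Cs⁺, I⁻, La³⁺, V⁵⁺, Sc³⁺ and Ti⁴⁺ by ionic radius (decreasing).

Work out protons and electrons: V⁵⁺ (Z=23, 18 e⁻), Ti⁴⁺ (Z=22, 18 e⁻), Sc³⁺ (Z=21, 18 e⁻), La³⁺ (Z=57, 54 e⁻), Ba²⁺ (Z=56, 54 e⁻), Cs⁺ (Z=55, 54 e⁻), I⁻ (Z=53, 54 e⁻). V⁵⁺ < Ti⁴⁺ (isoelectronic, higher Z=23 is smaller); Ti⁴⁺ < Sc³⁺ (isoelectronic, higher Z=22 is smaller); Sc³⁺ < La³⁺ (same group, period 4 vs 6); La³⁺ < Ba²⁺ (both 54 e⁻, Z=57>56); Ba²⁺ < Cs⁺ (isoelectronic, higher Z=56 is smaller); Cs⁺ < I⁻ (both 54 e⁻, Z=55>53).

I⁻ > Cs⁺ > Ba²⁺ > La³⁺ > Sc³⁺ > Ti⁴⁺ > V⁵⁺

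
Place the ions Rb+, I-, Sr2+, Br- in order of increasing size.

Sr2+ < Rb+ < Br- < I-

Tabulating Z and e⁻: Sr2+: 36 e⁻, Z=38, Rb+: 36 e⁻, Z=37, Br-: 36 e⁻, Z=35, I-: 54 e⁻, Z=53. Sr2+ < Rb+ (isoelectronic, higher Z=38 is smaller); Rb+ < Br- (both 36 e⁻, Z=37>35); Br- < I- (same group, period 4 vs 5).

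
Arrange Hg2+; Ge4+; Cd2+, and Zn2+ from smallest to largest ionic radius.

Work out protons and electrons: Ge4+ has 28 e⁻ (Z=32), Zn2+ has 28 e⁻ (Z=30), Cd2+ has 46 e⁻ (Z=48), Hg2+ has 78 e⁻ (Z=80). Ge4+ < Zn2+ (both 28 e⁻, Z=32>30); Zn2+ < Cd2+ (same group, period 4 vs 5); Cd2+ < Hg2+ (same group, period 5 vs 6).

Ge4+ < Zn2+ < Cd2+ < Hg2+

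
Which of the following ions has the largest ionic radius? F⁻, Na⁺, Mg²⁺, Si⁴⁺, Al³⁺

All of these have 10 electrons (isoelectronic). With the same electron cloud, the ion with the most protons pulls it in tightest. Nuclear charges: Si⁴⁺ (Z=14), Al³⁺ (Z=13), Mg²⁺ (Z=12), Na⁺ (Z=11), F⁻ (Z=9). Highest Z is smallest.

F⁻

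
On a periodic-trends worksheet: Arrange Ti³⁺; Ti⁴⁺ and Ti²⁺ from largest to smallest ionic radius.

Ti²⁺ > Ti³⁺ > Ti⁴⁺

These are all Ti ions. Removing more electrons (higher positive charge) pulls the remaining electrons in closer, so Ti⁴⁺ is smallest and Ti²⁺ is largest.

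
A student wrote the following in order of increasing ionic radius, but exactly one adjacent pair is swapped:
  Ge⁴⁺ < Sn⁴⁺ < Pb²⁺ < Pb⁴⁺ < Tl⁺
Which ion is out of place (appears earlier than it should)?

Pb²⁺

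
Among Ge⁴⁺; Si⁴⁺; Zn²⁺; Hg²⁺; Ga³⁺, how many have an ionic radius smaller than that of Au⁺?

Tabulating Z and e⁻: Si⁴⁺: 10 e⁻, Z=14, Ge⁴⁺: 28 e⁻, Z=32, Ga³⁺: 28 e⁻, Z=31, Zn²⁺: 28 e⁻, Z=30, Hg²⁺: 78 e⁻, Z=80, Au⁺: 78 e⁻, Z=79. Si⁴⁺ < Ge⁴⁺ (same group, 1 shell fewer); Ge⁴⁺ < Ga³⁺ (both 28 e⁻, Z=32>31); Ga³⁺ < Zn²⁺ (isoelectronic, higher Z=31 is smaller); Zn²⁺ < Hg²⁺ (same group, period 4 vs 6); Hg²⁺ < Au⁺ (isoelectronic, higher Z=80 is smaller).
Overall: Si⁴⁺ < Ge⁴⁺ < Ga³⁺ < Zn²⁺ < Hg²⁺ < Au⁺. Au⁺ has 5 below it and 0 above. So 5 are smaller.

5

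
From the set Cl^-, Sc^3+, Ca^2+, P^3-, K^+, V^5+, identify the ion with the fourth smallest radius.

All of these have 18 electrons (isoelectronic). With the same electron cloud, the ion with the most protons pulls it in tightest. Nuclear charges: V^5+ (Z=23), Sc^3+ (Z=21), Ca^2+ (Z=20), K^+ (Z=19), Cl^- (Z=17), P^3- (Z=15). Highest Z is smallest.
So the order is V^5+ < Sc^3+ < Ca^2+ < K^+ < Cl^- < P^3-; the 4th-smallest ion is K^+.

K^+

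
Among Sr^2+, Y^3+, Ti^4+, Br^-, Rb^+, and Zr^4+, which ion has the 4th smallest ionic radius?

Sr^2+

Work out protons and electrons: Ti^4+: 18 e⁻, Z=22, Zr^4+: 36 e⁻, Z=40, Y^3+: 36 e⁻, Z=39, Sr^2+: 36 e⁻, Z=38, Rb^+: 36 e⁻, Z=37, Br^-: 36 e⁻, Z=35. Ti^4+ < Zr^4+ (same group, 1 shell fewer); Zr^4+ < Y^3+ (isoelectronic, higher Z=40 is smaller); Y^3+ < Sr^2+ (both 36 e⁻, Z=39>38); Sr^2+ < Rb^+ (both 36 e⁻, Z=38>37); Rb^+ < Br^- (both 36 e⁻, Z=37>35).
So the order is Ti^4+ < Zr^4+ < Y^3+ < Sr^2+ < Rb^+ < Br^-; the 4th-smallest ion is Sr^2+.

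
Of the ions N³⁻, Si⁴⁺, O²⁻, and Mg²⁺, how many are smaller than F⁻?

Each ion has 10 electrons. The ranking follows nuclear charge in reverse — greater Z gives a smaller radius. Si⁴⁺ (Z=14), Mg²⁺ (Z=12), F⁻ (Z=9), O²⁻ (Z=8), N³⁻ (Z=7).
Relative to F⁻, the ions that are smaller are Si⁴⁺, Mg²⁺. So 2 are smaller.

2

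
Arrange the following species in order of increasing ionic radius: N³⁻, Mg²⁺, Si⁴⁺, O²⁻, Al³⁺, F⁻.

Each ion has 10 electrons. The ranking follows nuclear charge in reverse — greater Z gives a smaller radius. Si⁴⁺ (Z=14), Al³⁺ (Z=13), Mg²⁺ (Z=12), F⁻ (Z=9), O²⁻ (Z=8), N³⁻ (Z=7).

Si⁴⁺ < Al³⁺ < Mg²⁺ < F⁻ < O²⁻ < N³⁻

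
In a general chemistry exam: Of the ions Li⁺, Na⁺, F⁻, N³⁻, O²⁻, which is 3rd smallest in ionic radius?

F⁻

Tabulating Z and e⁻: Li⁺ (Z=3, 2 e⁻), Na⁺ (Z=11, 10 e⁻), F⁻ (Z=9, 10 e⁻), O²⁻ (Z=8, 10 e⁻), N³⁻ (Z=7, 10 e⁻). Li⁺ < Na⁺ (same group, 1 shell fewer); Na⁺ < F⁻ (both 10 e⁻, Z=11>9); F⁻ < O²⁻ (both 10 e⁻, Z=9>8); O²⁻ < N³⁻ (isoelectronic, higher Z=8 is smaller).
So the order is Li⁺ < Na⁺ < F⁻ < O²⁻ < N³⁻; the 3rd-smallest ion is F⁻.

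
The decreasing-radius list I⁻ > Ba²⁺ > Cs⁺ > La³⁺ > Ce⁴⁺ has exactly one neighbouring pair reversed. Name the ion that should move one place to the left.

Compare adjacent ions: Ba²⁺ and Cs⁺ share 54 electrons; the higher nuclear charge on Ba (Z=56) contracts it more, so Ba²⁺ < Cs⁺ — yet in this decreasing list Ba²⁺ sits before Cs⁺. Nothing else is reversed, so Cs⁺ should move one place to the left.

Cs⁺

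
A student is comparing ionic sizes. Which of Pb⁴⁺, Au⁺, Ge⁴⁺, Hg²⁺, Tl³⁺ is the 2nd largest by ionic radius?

Hg²⁺

Tabulating Z and e⁻: Ge⁴⁺: 28 e⁻, Z=32, Pb⁴⁺: 78 e⁻, Z=82, Tl³⁺: 78 e⁻, Z=81, Hg²⁺: 78 e⁻, Z=80, Au⁺: 78 e⁻, Z=79. Ge⁴⁺ < Pb⁴⁺ (same group, period 4 vs 6); Pb⁴⁺ < Tl³⁺ (isoelectronic, higher Z=82 is smaller); Tl³⁺ < Hg²⁺ (both 78 e⁻, Z=81>80); Hg²⁺ < Au⁺ (both 78 e⁻, Z=80>79).
So the order is Ge⁴⁺ < Pb⁴⁺ < Tl³⁺ < Hg²⁺ < Au⁺; the 2nd-largest ion is Hg²⁺.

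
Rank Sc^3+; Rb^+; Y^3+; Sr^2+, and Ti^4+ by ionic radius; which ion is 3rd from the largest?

Y^3+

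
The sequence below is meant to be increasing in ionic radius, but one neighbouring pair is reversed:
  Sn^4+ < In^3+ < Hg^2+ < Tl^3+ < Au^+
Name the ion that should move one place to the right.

The pair Hg^2+, Tl^3+ is the wrong way round — they are isoelectronic (78 e⁻) and Tl has more protons than Hg (81 vs 80), making Tl^3+ smaller. All other adjacent pairs agree with periodic trends, so Hg^2+ is the misplaced ion.

Hg^2+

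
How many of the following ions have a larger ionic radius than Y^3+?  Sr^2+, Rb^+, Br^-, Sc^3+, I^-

4

Tabulating Z and e⁻: Sc^3+: 18 e⁻, Z=21, Y^3+: 36 e⁻, Z=39, Sr^2+: 36 e⁻, Z=38, Rb^+: 36 e⁻, Z=37, Br^-: 36 e⁻, Z=35, I^-: 54 e⁻, Z=53. Sc^3+ < Y^3+ (same group, period 4 vs 5); Y^3+ < Sr^2+ (isoelectronic, higher Z=39 is smaller); Sr^2+ < Rb^+ (isoelectronic, higher Z=38 is smaller); Rb^+ < Br^- (both 36 e⁻, Z=37>35); Br^- < I^- (same group, 1 shell fewer).
Overall: Sc^3+ < Y^3+ < Sr^2+ < Rb^+ < Br^- < I^-. Y^3+ has 1 below it and 4 above. So 4 are larger.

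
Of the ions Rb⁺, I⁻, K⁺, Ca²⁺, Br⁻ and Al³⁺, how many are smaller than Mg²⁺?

1

Work out protons and electrons: Al³⁺: 10 e⁻, Z=13, Mg²⁺: 10 e⁻, Z=12, Ca²⁺: 18 e⁻, Z=20, K⁺: 18 e⁻, Z=19, Rb⁺: 36 e⁻, Z=37, Br⁻: 36 e⁻, Z=35, I⁻: 54 e⁻, Z=53. Al³⁺ < Mg²⁺ (both 10 e⁻, Z=13>12); Mg²⁺ < Ca²⁺ (same group, 1 shell fewer); Ca²⁺ < K⁺ (both 18 e⁻, Z=20>19); K⁺ < Rb⁺ (same group, 1 shell fewer); Rb⁺ < Br⁻ (both 36 e⁻, Z=37>35); Br⁻ < I⁻ (same group, period 4 vs 5).
Placing each against Mg²⁺: smaller — Al³⁺; larger — Ca²⁺, K⁺, Rb⁺, Br⁻, I⁻. Count: 1.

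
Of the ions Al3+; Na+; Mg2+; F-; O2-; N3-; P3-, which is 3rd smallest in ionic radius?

Na+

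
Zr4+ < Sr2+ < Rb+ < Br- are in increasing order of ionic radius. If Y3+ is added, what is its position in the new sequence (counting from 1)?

2

All of these have 36 electrons (isoelectronic). With the same electron cloud, the ion with the most protons pulls it in tightest. Nuclear charges: Zr4+ (Z=40), Y3+ (Z=39), Sr2+ (Z=38), Rb+ (Z=37), Br- (Z=35). Highest Z is smallest.
The complete sequence is Zr4+ < Y3+ < Sr2+ < Rb+ < Br-. Y3+ sits at position 2.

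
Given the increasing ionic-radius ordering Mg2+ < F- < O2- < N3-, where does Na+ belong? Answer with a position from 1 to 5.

2

Isoelectronic series (10 e⁻ each). Size is set by nuclear charge: more protons means a smaller ion. Mg2+ (Z=12), Na+ (Z=11), F- (Z=9), O2- (Z=8), N3- (Z=7).
Putting Na+ in gives Mg2+ < Na+ < F- < O2- < N3-; it lands at slot 2.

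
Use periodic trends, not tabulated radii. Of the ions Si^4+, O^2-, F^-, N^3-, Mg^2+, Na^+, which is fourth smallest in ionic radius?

F^-

All of these have 10 electrons (isoelectronic). With the same electron cloud, the ion with the most protons pulls it in tightest. Nuclear charges: Si^4+ (Z=14), Mg^2+ (Z=12), Na^+ (Z=11), F^- (Z=9), O^2- (Z=8), N^3- (Z=7). Highest Z is smallest.
Ordering: Si^4+ < Mg^2+ < Na^+ < F^- < O^2- < N^3-. The fourth smallest is F^-.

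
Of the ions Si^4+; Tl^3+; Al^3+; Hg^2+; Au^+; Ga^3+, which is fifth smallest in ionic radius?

Si^4+ (Z=14, 10 e⁻), Al^3+ (Z=13, 10 e⁻), Ga^3+ (Z=31, 28 e⁻), Tl^3+ (Z=81, 78 e⁻), Hg^2+ (Z=80, 78 e⁻), Au^+ (Z=79, 78 e⁻). Si^4+ < Al^3+ (both 10 e⁻, Z=14>13); Al^3+ < Ga^3+ (same group, period 3 vs 4); Ga^3+ < Tl^3+ (same group, period 4 vs 6); Tl^3+ < Hg^2+ (isoelectronic, higher Z=81 is smaller); Hg^2+ < Au^+ (both 78 e⁻, Z=80>79).
So the order is Si^4+ < Al^3+ < Ga^3+ < Tl^3+ < Hg^2+ < Au^+; the 5th-smallest ion is Hg^2+.

Hg^2+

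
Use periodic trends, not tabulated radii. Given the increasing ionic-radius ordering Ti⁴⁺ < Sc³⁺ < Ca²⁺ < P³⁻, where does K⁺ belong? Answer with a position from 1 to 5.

All of these have 18 electrons (isoelectronic). With the same electron cloud, the ion with the most protons pulls it in tightest. Nuclear charges: Ti⁴⁺ (Z=22), Sc³⁺ (Z=21), Ca²⁺ (Z=20), K⁺ (Z=19), P³⁻ (Z=15). Highest Z is smallest.
With K⁺ included the full order is Ti⁴⁺ < Sc³⁺ < Ca²⁺ < K⁺ < P³⁻, so it takes position 4.

4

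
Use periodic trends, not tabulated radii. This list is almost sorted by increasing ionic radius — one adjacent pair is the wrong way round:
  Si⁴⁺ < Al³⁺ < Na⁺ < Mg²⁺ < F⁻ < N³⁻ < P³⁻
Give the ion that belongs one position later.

Na⁺

Check each adjacent pair. Na⁺ and Mg²⁺ are reversed: they are isoelectronic (10 e⁻) and Mg has more protons than Na (12 vs 11), making Mg²⁺ smaller. No other neighbouring pair contradicts the periodic trends, so Na⁺ is the ion listed too early.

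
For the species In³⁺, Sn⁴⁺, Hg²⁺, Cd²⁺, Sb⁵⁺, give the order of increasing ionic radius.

First list Z and electron count for each: Sb⁵⁺ (Z=51, 46 e⁻), Sn⁴⁺ (Z=50, 46 e⁻), In³⁺ (Z=49, 46 e⁻), Cd²⁺ (Z=48, 46 e⁻), Hg²⁺ (Z=80, 78 e⁻). Sb⁵⁺ < Sn⁴⁺ (both 46 e⁻, Z=51>50); Sn⁴⁺ < In³⁺ (isoelectronic, higher Z=50 is smaller); In³⁺ < Cd²⁺ (isoelectronic, higher Z=49 is smaller); Cd²⁺ < Hg²⁺ (same group, period 5 vs 6).

Sb⁵⁺ < Sn⁴⁺ < In³⁺ < Cd²⁺ < Hg²⁺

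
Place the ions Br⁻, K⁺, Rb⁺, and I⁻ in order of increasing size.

K⁺ < Rb⁺ < Br⁻ < I⁻

K⁺ has 18 e⁻ (Z=19), Rb⁺ has 36 e⁻ (Z=37), Br⁻ has 36 e⁻ (Z=35), I⁻ has 54 e⁻ (Z=53). K⁺ < Rb⁺ (same group, 1 shell fewer); Rb⁺ < Br⁻ (both 36 e⁻, Z=37>35); Br⁻ < I⁻ (same group, period 4 vs 5).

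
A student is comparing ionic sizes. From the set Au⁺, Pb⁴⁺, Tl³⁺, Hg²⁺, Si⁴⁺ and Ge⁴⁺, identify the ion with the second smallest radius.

Ge⁴⁺

Work out protons and electrons: Si⁴⁺: 10 e⁻, Z=14, Ge⁴⁺: 28 e⁻, Z=32, Pb⁴⁺: 78 e⁻, Z=82, Tl³⁺: 78 e⁻, Z=81, Hg²⁺: 78 e⁻, Z=80, Au⁺: 78 e⁻, Z=79. Si⁴⁺ < Ge⁴⁺ (same group, period 3 vs 4); Ge⁴⁺ < Pb⁴⁺ (same group, period 4 vs 6); Pb⁴⁺ < Tl³⁺ (both 78 e⁻, Z=82>81); Tl³⁺ < Hg²⁺ (both 78 e⁻, Z=81>80); Hg²⁺ < Au⁺ (isoelectronic, higher Z=80 is smaller).
So the order is Si⁴⁺ < Ge⁴⁺ < Pb⁴⁺ < Tl³⁺ < Hg²⁺ < Au⁺; the 2nd-smallest ion is Ge⁴⁺.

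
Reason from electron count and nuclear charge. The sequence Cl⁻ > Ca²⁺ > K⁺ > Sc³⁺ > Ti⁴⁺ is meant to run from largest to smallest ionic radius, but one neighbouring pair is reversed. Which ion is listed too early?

Compare adjacent ions: both have 18 electrons but Z(Ca)=20 > Z(K)=19, so Ca²⁺ should be the smaller of the two — yet in this decreasing list Ca²⁺ sits before K⁺. Nothing else is reversed, so Ca²⁺ should move one place to the right.

Ca²⁺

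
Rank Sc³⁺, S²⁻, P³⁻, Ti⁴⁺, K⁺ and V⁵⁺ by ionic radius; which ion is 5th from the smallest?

These species are isoelectronic with 18 electrons. The only difference is the number of protons: V⁵⁺ (Z=23), Ti⁴⁺ (Z=22), Sc³⁺ (Z=21), K⁺ (Z=19), S²⁻ (Z=16), P³⁻ (Z=15). The strongest nuclear pull (V⁵⁺) gives the smallest ion.
So the order is V⁵⁺ < Ti⁴⁺ < Sc³⁺ < K⁺ < S²⁻ < P³⁻; the 5th-smallest ion is S²⁻.

S²⁻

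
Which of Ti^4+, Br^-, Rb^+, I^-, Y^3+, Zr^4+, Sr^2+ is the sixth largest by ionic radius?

Zr^4+

Ti^4+: 18 e⁻, Z=22, Zr^4+: 36 e⁻, Z=40, Y^3+: 36 e⁻, Z=39, Sr^2+: 36 e⁻, Z=38, Rb^+: 36 e⁻, Z=37, Br^-: 36 e⁻, Z=35, I^-: 54 e⁻, Z=53. Ti^4+ < Zr^4+ (same group, period 4 vs 5); Zr^4+ < Y^3+ (isoelectronic, higher Z=40 is smaller); Y^3+ < Sr^2+ (isoelectronic, higher Z=39 is smaller); Sr^2+ < Rb^+ (both 36 e⁻, Z=38>37); Rb^+ < Br^- (both 36 e⁻, Z=37>35); Br^- < I^- (same group, 1 shell fewer).
Full ascending order: Ti^4+ < Zr^4+ < Y^3+ < Sr^2+ < Rb^+ < Br^- < I^-. Counting from the largest, position 6 is Zr^4+.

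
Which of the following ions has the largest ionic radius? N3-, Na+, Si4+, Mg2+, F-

N3-

All of these have 10 electrons (isoelectronic). With the same electron cloud, the ion with the most protons pulls it in tightest. Nuclear charges: Si4+ (Z=14), Mg2+ (Z=12), Na+ (Z=11), F- (Z=9), N3- (Z=7). Highest Z is smallest.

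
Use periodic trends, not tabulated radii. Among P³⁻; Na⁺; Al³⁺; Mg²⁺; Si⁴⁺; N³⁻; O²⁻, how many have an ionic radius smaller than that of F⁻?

Electron counts and nuclear charges: Si⁴⁺ has 10 e⁻ (Z=14), Al³⁺ has 10 e⁻ (Z=13), Mg²⁺ has 10 e⁻ (Z=12), Na⁺ has 10 e⁻ (Z=11), F⁻ has 10 e⁻ (Z=9), O²⁻ has 10 e⁻ (Z=8), N³⁻ has 10 e⁻ (Z=7), P³⁻ has 18 e⁻ (Z=15). Si⁴⁺ < Al³⁺ (isoelectronic, higher Z=14 is smaller); Al³⁺ < Mg²⁺ (both 10 e⁻, Z=13>12); Mg²⁺ < Na⁺ (both 10 e⁻, Z=12>11); Na⁺ < F⁻ (both 10 e⁻, Z=11>9); F⁻ < O²⁻ (both 10 e⁻, Z=9>8); O²⁻ < N³⁻ (both 10 e⁻, Z=8>7); N³⁻ < P³⁻ (same group, period 2 vs 3).
Overall: Si⁴⁺ < Al³⁺ < Mg²⁺ < Na⁺ < F⁻ < O²⁻ < N³⁻ < P³⁻. F⁻ has 4 below it and 3 above. So 4 are smaller.

4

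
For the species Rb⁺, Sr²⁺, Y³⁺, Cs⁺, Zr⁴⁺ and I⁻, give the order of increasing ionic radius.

Work out protons and electrons: Zr⁴⁺ (Z=40, 36 e⁻), Y³⁺ (Z=39, 36 e⁻), Sr²⁺ (Z=38, 36 e⁻), Rb⁺ (Z=37, 36 e⁻), Cs⁺ (Z=55, 54 e⁻), I⁻ (Z=53, 54 e⁻). Zr⁴⁺ < Y³⁺ (both 36 e⁻, Z=40>39); Y³⁺ < Sr²⁺ (isoelectronic, higher Z=39 is smaller); Sr²⁺ < Rb⁺ (both 36 e⁻, Z=38>37); Rb⁺ < Cs⁺ (same group, 1 shell fewer); Cs⁺ < I⁻ (both 54 e⁻, Z=55>53).

Zr⁴⁺ < Y³⁺ < Sr²⁺ < Rb⁺ < Cs⁺ < I⁻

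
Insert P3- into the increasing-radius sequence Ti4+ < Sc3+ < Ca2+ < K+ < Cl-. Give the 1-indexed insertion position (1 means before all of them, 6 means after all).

All of these have 18 electrons (isoelectronic). With the same electron cloud, the ion with the most protons pulls it in tightest. Nuclear charges: Ti4+ (Z=22), Sc3+ (Z=21), Ca2+ (Z=20), K+ (Z=19), Cl- (Z=17), P3- (Z=15). Highest Z is smallest.
The complete sequence is Ti4+ < Sc3+ < Ca2+ < K+ < Cl- < P3-. P3- sits at position 6.

6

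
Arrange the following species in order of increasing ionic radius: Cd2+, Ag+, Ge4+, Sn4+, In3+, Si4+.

Si4+ < Ge4+ < Sn4+ < In3+ < Cd2+ < Ag+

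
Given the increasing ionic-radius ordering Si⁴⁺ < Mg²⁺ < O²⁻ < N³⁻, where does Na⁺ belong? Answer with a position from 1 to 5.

3

Isoelectronic series (10 e⁻ each). Size is set by nuclear charge: more protons means a smaller ion. Si⁴⁺ (Z=14), Mg²⁺ (Z=12), Na⁺ (Z=11), O²⁻ (Z=8), N³⁻ (Z=7).
The complete sequence is Si⁴⁺ < Mg²⁺ < Na⁺ < O²⁻ < N³⁻. Na⁺ sits at position 3.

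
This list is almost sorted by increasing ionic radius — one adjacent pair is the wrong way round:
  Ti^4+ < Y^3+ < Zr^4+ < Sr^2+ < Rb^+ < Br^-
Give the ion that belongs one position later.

Y^3+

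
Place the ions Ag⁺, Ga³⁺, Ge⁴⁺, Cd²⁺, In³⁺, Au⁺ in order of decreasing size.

Au⁺ > Ag⁺ > Cd²⁺ > In³⁺ > Ga³⁺ > Ge⁴⁺

Work out protons and electrons: Ge⁴⁺ (Z=32, 28 e⁻), Ga³⁺ (Z=31, 28 e⁻), In³⁺ (Z=49, 46 e⁻), Cd²⁺ (Z=48, 46 e⁻), Ag⁺ (Z=47, 46 e⁻), Au⁺ (Z=79, 78 e⁻). Ge⁴⁺ < Ga³⁺ (both 28 e⁻, Z=32>31); Ga³⁺ < In³⁺ (same group, 1 shell fewer); In³⁺ < Cd²⁺ (both 46 e⁻, Z=49>48); Cd²⁺ < Ag⁺ (both 46 e⁻, Z=48>47); Ag⁺ < Au⁺ (same group, period 5 vs 6).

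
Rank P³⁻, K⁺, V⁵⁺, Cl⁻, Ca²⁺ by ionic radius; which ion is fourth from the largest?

All of these have 18 electrons (isoelectronic). With the same electron cloud, the ion with the most protons pulls it in tightest. Nuclear charges: V⁵⁺ (Z=23), Ca²⁺ (Z=20), K⁺ (Z=19), Cl⁻ (Z=17), P³⁻ (Z=15). Highest Z is smallest.
Ordering: V⁵⁺ < Ca²⁺ < K⁺ < Cl⁻ < P³⁻. The fourth largest is Ca²⁺.

Ca²⁺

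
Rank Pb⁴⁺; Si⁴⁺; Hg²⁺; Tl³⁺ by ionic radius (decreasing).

Electron counts and nuclear charges: Si⁴⁺ (Z=14, 10 e⁻), Pb⁴⁺ (Z=82, 78 e⁻), Tl³⁺ (Z=81, 78 e⁻), Hg²⁺ (Z=80, 78 e⁻). Si⁴⁺ < Pb⁴⁺ (same group, 3 shells fewer); Pb⁴⁺ < Tl³⁺ (both 78 e⁻, Z=82>81); Tl³⁺ < Hg²⁺ (both 78 e⁻, Z=81>80).

Hg²⁺ > Tl³⁺ > Pb⁴⁺ > Si⁴⁺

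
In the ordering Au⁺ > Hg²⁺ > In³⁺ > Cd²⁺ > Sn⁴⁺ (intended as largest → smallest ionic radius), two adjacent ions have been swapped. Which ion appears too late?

The pair In³⁺, Cd²⁺ is the wrong way round — In³⁺ and Cd²⁺ share 46 electrons; the higher nuclear charge on In (Z=49) contracts it more, so In³⁺ < Cd²⁺. All other adjacent pairs agree with periodic trends, so Cd²⁺ is the misplaced ion.

Cd²⁺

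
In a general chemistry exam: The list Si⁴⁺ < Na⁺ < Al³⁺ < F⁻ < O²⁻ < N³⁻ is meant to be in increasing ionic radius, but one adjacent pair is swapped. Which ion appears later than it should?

Al³⁺

Compare adjacent ions: they are isoelectronic (10 e⁻) and Al has more protons than Na (13 vs 11), making Al³⁺ smaller — yet in this increasing list Na⁺ sits before Al³⁺. Nothing else is reversed, so Al³⁺ should move one place to the left.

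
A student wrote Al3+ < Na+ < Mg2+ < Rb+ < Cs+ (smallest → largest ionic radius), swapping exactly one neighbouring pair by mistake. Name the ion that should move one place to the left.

Mg2+

Check each adjacent pair. Na+ and Mg2+ are reversed: they are isoelectronic (10 e⁻) and Mg has more protons than Na (12 vs 11), making Mg2+ smaller. No other neighbouring pair contradicts the periodic trends, so Mg2+ is the ion listed too late.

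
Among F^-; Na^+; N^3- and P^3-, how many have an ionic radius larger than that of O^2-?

Work out protons and electrons: Na^+ has 10 e⁻ (Z=11), F^- has 10 e⁻ (Z=9), O^2- has 10 e⁻ (Z=8), N^3- has 10 e⁻ (Z=7), P^3- has 18 e⁻ (Z=15). Na^+ < F^- (isoelectronic, higher Z=11 is smaller); F^- < O^2- (both 10 e⁻, Z=9>8); O^2- < N^3- (both 10 e⁻, Z=8>7); N^3- < P^3- (same group, period 2 vs 3).
Placing each against O^2-: smaller — Na^+, F^-; larger — N^3-, P^3-. Count: 2.

2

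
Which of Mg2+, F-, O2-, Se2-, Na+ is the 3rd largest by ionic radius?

F-

Work out protons and electrons: Mg2+ has 10 e⁻ (Z=12), Na+ has 10 e⁻ (Z=11), F- has 10 e⁻ (Z=9), O2- has 10 e⁻ (Z=8), Se2- has 36 e⁻ (Z=34). Mg2+ < Na+ (both 10 e⁻, Z=12>11); Na+ < F- (isoelectronic, higher Z=11 is smaller); F- < O2- (isoelectronic, higher Z=9 is smaller); O2- < Se2- (same group, period 2 vs 4).
Ordering: Mg2+ < Na+ < F- < O2- < Se2-. The 3rd largest is F-.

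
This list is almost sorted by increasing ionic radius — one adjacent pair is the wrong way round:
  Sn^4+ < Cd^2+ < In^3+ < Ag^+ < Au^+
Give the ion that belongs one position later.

Cd^2+

Scanning neighbour by neighbour, only Cd^2+/In^3+ violates a trend: In^3+ and Cd^2+ share 46 electrons; the higher nuclear charge on In (Z=49) contracts it more, so In^3+ < Cd^2+. That makes Cd^2+ the one sitting a position early relative to where it belongs.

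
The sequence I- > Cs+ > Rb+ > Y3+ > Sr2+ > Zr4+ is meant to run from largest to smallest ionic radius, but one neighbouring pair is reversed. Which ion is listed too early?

Y3+

Check each adjacent pair. Y3+ and Sr2+ are reversed: they are isoelectronic (36 e⁻) and Y has more protons than Sr (39 vs 38), making Y3+ smaller. No other neighbouring pair contradicts the periodic trends, so Y3+ is the ion listed too early.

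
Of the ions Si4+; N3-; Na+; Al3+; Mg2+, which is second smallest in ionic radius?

Al3+

All of these have 10 electrons (isoelectronic). With the same electron cloud, the ion with the most protons pulls it in tightest. Nuclear charges: Si4+ (Z=14), Al3+ (Z=13), Mg2+ (Z=12), Na+ (Z=11), N3- (Z=7). Highest Z is smallest.
That gives Si4+ < Al3+ < Mg2+ < Na+ < N3-. From the smallest end, number 2 is Al3+.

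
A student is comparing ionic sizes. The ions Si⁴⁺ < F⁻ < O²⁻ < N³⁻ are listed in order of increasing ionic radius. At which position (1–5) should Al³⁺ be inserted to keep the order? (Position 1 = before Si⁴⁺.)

These species are isoelectronic with 10 electrons. The only difference is the number of protons: Si⁴⁺ (Z=14), Al³⁺ (Z=13), F⁻ (Z=9), O²⁻ (Z=8), N³⁻ (Z=7). The strongest nuclear pull (Si⁴⁺) gives the smallest ion.
Merged order: Si⁴⁺ < Al³⁺ < F⁻ < O²⁻ < N³⁻ — Al³⁺ is number 2.

2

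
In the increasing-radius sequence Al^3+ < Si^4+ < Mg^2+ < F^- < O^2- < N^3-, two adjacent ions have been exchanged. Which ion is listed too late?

Check each adjacent pair. Al^3+ and Si^4+ are reversed: they are isoelectronic (10 e⁻) and Si has more protons than Al (14 vs 13), making Si^4+ smaller. No other neighbouring pair contradicts the periodic trends, so Si^4+ is the ion listed too late.

Si^4+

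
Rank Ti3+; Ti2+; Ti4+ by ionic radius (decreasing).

Ti2+ > Ti3+ > Ti4+

Same element, different charge: the more highly charged cation has fewer electrons and a greater effective nuclear charge per electron, making Ti4+ the smallest.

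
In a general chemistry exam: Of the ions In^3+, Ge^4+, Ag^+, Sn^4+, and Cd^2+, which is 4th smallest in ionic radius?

Cd^2+

Ge^4+: 28 e⁻, Z=32, Sn^4+: 46 e⁻, Z=50, In^3+: 46 e⁻, Z=49, Cd^2+: 46 e⁻, Z=48, Ag^+: 46 e⁻, Z=47. Ge^4+ < Sn^4+ (same group, period 4 vs 5); Sn^4+ < In^3+ (both 46 e⁻, Z=50>49); In^3+ < Cd^2+ (both 46 e⁻, Z=49>48); Cd^2+ < Ag^+ (both 46 e⁻, Z=48>47).
Full ascending order: Ge^4+ < Sn^4+ < In^3+ < Cd^2+ < Ag^+. Counting from the smallest, position 4 is Cd^2+.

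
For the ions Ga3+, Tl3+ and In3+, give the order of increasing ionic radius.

These ions sit in one column with identical charge. Each step down the periodic table adds a principal shell, increasing the radius.

Ga3+ < In3+ < Tl3+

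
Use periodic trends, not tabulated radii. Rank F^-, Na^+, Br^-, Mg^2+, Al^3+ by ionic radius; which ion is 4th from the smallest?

First list Z and electron count for each: Al^3+ has 10 e⁻ (Z=13), Mg^2+ has 10 e⁻ (Z=12), Na^+ has 10 e⁻ (Z=11), F^- has 10 e⁻ (Z=9), Br^- has 36 e⁻ (Z=35). Al^3+ < Mg^2+ (isoelectronic, higher Z=13 is smaller); Mg^2+ < Na^+ (isoelectronic, higher Z=12 is smaller); Na^+ < F^- (both 10 e⁻, Z=11>9); F^- < Br^- (same group, 2 shells fewer).
Ordering: Al^3+ < Mg^2+ < Na^+ < F^- < Br^-. The 4th smallest is F^-.

F^-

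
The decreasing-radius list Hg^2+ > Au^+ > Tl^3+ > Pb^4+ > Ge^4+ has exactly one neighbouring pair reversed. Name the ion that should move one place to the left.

Scanning neighbour by neighbour, only Hg^2+/Au^+ violates a trend: they are isoelectronic (78 e⁻) and Hg has more protons than Au (80 vs 79), making Hg^2+ smaller. That makes Au^+ the one sitting a position late relative to where it belongs.

Au^+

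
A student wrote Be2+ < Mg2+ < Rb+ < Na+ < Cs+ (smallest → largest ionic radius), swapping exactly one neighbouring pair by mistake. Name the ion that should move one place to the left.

Na+

The pair Rb+, Na+ is the wrong way round — both in group 1 with the same charge; Na+ (period 3) has the smaller radius. All other adjacent pairs agree with periodic trends, so Na+ is the misplaced ion.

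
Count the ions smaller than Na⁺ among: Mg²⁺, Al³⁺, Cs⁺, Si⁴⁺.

3

Work out protons and electrons: Si⁴⁺ (Z=14, 10 e⁻), Al³⁺ (Z=13, 10 e⁻), Mg²⁺ (Z=12, 10 e⁻), Na⁺ (Z=11, 10 e⁻), Cs⁺ (Z=55, 54 e⁻). Si⁴⁺ < Al³⁺ (isoelectronic, higher Z=14 is smaller); Al³⁺ < Mg²⁺ (isoelectronic, higher Z=13 is smaller); Mg²⁺ < Na⁺ (both 10 e⁻, Z=12>11); Na⁺ < Cs⁺ (same group, period 3 vs 6).
Overall: Si⁴⁺ < Al³⁺ < Mg²⁺ < Na⁺ < Cs⁺. Na⁺ has 3 below it and 1 above. That's 3.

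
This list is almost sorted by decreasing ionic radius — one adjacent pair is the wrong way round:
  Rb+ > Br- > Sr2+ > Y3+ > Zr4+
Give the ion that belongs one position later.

The pair Rb+, Br- is the wrong way round — both have 36 electrons but Z(Rb)=37 > Z(Br)=35, so Rb+ should be the smaller of the two. All other adjacent pairs agree with periodic trends, so Rb+ is the misplaced ion.

Rb+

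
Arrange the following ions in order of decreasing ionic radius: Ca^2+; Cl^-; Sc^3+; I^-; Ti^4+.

I^- > Cl^- > Ca^2+ > Sc^3+ > Ti^4+

Electron counts and nuclear charges: Ti^4+ has 18 e⁻ (Z=22), Sc^3+ has 18 e⁻ (Z=21), Ca^2+ has 18 e⁻ (Z=20), Cl^- has 18 e⁻ (Z=17), I^- has 54 e⁻ (Z=53). Ti^4+ < Sc^3+ (isoelectronic, higher Z=22 is smaller); Sc^3+ < Ca^2+ (both 18 e⁻, Z=21>20); Ca^2+ < Cl^- (both 18 e⁻, Z=20>17); Cl^- < I^- (same group, 2 shells fewer).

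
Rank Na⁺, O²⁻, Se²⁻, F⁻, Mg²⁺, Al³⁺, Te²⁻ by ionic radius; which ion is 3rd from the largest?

O²⁻

Work out protons and electrons: Al³⁺: 10 e⁻, Z=13, Mg²⁺: 10 e⁻, Z=12, Na⁺: 10 e⁻, Z=11, F⁻: 10 e⁻, Z=9, O²⁻: 10 e⁻, Z=8, Se²⁻: 36 e⁻, Z=34, Te²⁻: 54 e⁻, Z=52. Al³⁺ < Mg²⁺ (both 10 e⁻, Z=13>12); Mg²⁺ < Na⁺ (both 10 e⁻, Z=12>11); Na⁺ < F⁻ (isoelectronic, higher Z=11 is smaller); F⁻ < O²⁻ (both 10 e⁻, Z=9>8); O²⁻ < Se²⁻ (same group, period 2 vs 4); Se²⁻ < Te²⁻ (same group, 1 shell fewer).
So the order is Al³⁺ < Mg²⁺ < Na⁺ < F⁻ < O²⁻ < Se²⁻ < Te²⁻; the 3rd-largest ion is O²⁻.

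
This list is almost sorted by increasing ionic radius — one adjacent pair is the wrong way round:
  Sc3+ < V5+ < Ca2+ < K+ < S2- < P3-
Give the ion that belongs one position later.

Compare adjacent ions: they are isoelectronic (18 e⁻) and V has more protons than Sc (23 vs 21), making V5+ smaller — yet in this increasing list Sc3+ sits before V5+. Nothing else is reversed, so Sc3+ should move one place to the right.

Sc3+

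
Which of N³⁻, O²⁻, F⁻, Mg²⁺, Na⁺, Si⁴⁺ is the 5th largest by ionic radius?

Mg²⁺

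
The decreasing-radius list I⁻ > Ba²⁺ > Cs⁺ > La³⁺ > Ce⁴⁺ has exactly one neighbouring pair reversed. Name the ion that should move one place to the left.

Compare adjacent ions: Ba²⁺ and Cs⁺ share 54 electrons; the higher nuclear charge on Ba (Z=56) contracts it more, so Ba²⁺ < Cs⁺ — yet in this decreasing list Ba²⁺ sits before Cs⁺. Nothing else is reversed, so Cs⁺ should move one place to the left.

Cs⁺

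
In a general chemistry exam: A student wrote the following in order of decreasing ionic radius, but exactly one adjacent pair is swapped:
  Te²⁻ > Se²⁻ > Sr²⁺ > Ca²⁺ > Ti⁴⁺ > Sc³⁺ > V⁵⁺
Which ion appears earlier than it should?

Compare adjacent ions: they are isoelectronic (18 e⁻) and Ti has more protons than Sc (22 vs 21), making Ti⁴⁺ smaller — yet in this decreasing list Ti⁴⁺ sits before Sc³⁺. Nothing else is reversed, so Ti⁴⁺ should move one place to the right.

Ti⁴⁺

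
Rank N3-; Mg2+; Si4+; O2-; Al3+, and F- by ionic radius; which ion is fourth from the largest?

Mg2+

These species are isoelectronic with 10 electrons. The only difference is the number of protons: Si4+ (Z=14), Al3+ (Z=13), Mg2+ (Z=12), F- (Z=9), O2- (Z=8), N3- (Z=7). The strongest nuclear pull (Si4+) gives the smallest ion.
So the order is Si4+ < Al3+ < Mg2+ < F- < O2- < N3-; the 4th-largest ion is Mg2+.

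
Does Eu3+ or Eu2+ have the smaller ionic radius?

For a single element, ionic radius drops as positive charge rises — Eu3+ < Eu2+.

Eu3+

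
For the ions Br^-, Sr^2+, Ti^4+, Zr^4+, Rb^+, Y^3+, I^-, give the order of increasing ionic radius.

Ti^4+ has 18 e⁻ (Z=22), Zr^4+ has 36 e⁻ (Z=40), Y^3+ has 36 e⁻ (Z=39), Sr^2+ has 36 e⁻ (Z=38), Rb^+ has 36 e⁻ (Z=37), Br^- has 36 e⁻ (Z=35), I^- has 54 e⁻ (Z=53). Ti^4+ < Zr^4+ (same group, period 4 vs 5); Zr^4+ < Y^3+ (both 36 e⁻, Z=40>39); Y^3+ < Sr^2+ (both 36 e⁻, Z=39>38); Sr^2+ < Rb^+ (both 36 e⁻, Z=38>37); Rb^+ < Br^- (isoelectronic, higher Z=37 is smaller); Br^- < I^- (same group, 1 shell fewer).

Ti^4+ < Zr^4+ < Y^3+ < Sr^2+ < Rb^+ < Br^- < I^-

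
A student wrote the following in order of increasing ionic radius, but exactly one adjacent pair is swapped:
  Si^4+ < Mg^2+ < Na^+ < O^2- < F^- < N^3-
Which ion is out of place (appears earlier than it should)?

Check each adjacent pair. O^2- and F^- are reversed: F^- and O^2- share 10 electrons; the higher nuclear charge on F (Z=9) contracts it more, so F^- < O^2-. No other neighbouring pair contradicts the periodic trends, so O^2- is the ion listed too early.

O^2-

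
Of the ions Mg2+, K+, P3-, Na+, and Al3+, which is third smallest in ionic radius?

Na+

First list Z and electron count for each: Al3+ (Z=13, 10 e⁻), Mg2+ (Z=12, 10 e⁻), Na+ (Z=11, 10 e⁻), K+ (Z=19, 18 e⁻), P3- (Z=15, 18 e⁻). Al3+ < Mg2+ (isoelectronic, higher Z=13 is smaller); Mg2+ < Na+ (isoelectronic, higher Z=12 is smaller); Na+ < K+ (same group, 1 shell fewer); K+ < P3- (isoelectronic, higher Z=19 is smaller).
Ordering: Al3+ < Mg2+ < Na+ < K+ < P3-. The third smallest is Na+.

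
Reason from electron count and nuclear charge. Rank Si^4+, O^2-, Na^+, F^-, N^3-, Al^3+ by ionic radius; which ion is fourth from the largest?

Na^+

These species are isoelectronic with 10 electrons. The only difference is the number of protons: Si^4+ (Z=14), Al^3+ (Z=13), Na^+ (Z=11), F^- (Z=9), O^2- (Z=8), N^3- (Z=7). The strongest nuclear pull (Si^4+) gives the smallest ion.
So the order is Si^4+ < Al^3+ < Na^+ < F^- < O^2- < N^3-; the 4th-largest ion is Na^+.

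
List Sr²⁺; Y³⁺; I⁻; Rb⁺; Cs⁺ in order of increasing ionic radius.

Tabulating Z and e⁻: Y³⁺: 36 e⁻, Z=39, Sr²⁺: 36 e⁻, Z=38, Rb⁺: 36 e⁻, Z=37, Cs⁺: 54 e⁻, Z=55, I⁻: 54 e⁻, Z=53. Y³⁺ < Sr²⁺ (isoelectronic, higher Z=39 is smaller); Sr²⁺ < Rb⁺ (both 36 e⁻, Z=38>37); Rb⁺ < Cs⁺ (same group, 1 shell fewer); Cs⁺ < I⁻ (isoelectronic, higher Z=55 is smaller).

Y³⁺ < Sr²⁺ < Rb⁺ < Cs⁺ < I⁻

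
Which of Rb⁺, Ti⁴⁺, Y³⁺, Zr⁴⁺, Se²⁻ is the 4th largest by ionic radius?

Tabulating Z and e⁻: Ti⁴⁺ (Z=22, 18 e⁻), Zr⁴⁺ (Z=40, 36 e⁻), Y³⁺ (Z=39, 36 e⁻), Rb⁺ (Z=37, 36 e⁻), Se²⁻ (Z=34, 36 e⁻). Ti⁴⁺ < Zr⁴⁺ (same group, 1 shell fewer); Zr⁴⁺ < Y³⁺ (both 36 e⁻, Z=40>39); Y³⁺ < Rb⁺ (both 36 e⁻, Z=39>37); Rb⁺ < Se²⁻ (both 36 e⁻, Z=37>34).
Full ascending order: Ti⁴⁺ < Zr⁴⁺ < Y³⁺ < Rb⁺ < Se²⁻. Counting from the largest, position 4 is Zr⁴⁺.

Zr⁴⁺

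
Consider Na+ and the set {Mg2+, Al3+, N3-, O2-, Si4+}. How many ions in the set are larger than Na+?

2

These species are isoelectronic with 10 electrons. The only difference is the number of protons: Si4+ (Z=14), Al3+ (Z=13), Mg2+ (Z=12), Na+ (Z=11), O2- (Z=8), N3- (Z=7). The strongest nuclear pull (Si4+) gives the smallest ion.
Relative to Na+, the ions that are larger are O2-, N3-. Count: 2.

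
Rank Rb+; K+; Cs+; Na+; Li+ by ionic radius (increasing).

Li+ < Na+ < K+ < Rb+ < Cs+

Same group, same charge. Going down the group adds an extra shell of electrons, so the ion gets larger: Li+ is highest in the group and smallest.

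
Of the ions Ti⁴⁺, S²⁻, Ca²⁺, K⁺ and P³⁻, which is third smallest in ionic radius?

K⁺

These species are isoelectronic with 18 electrons. The only difference is the number of protons: Ti⁴⁺ (Z=22), Ca²⁺ (Z=20), K⁺ (Z=19), S²⁻ (Z=16), P³⁻ (Z=15). The strongest nuclear pull (Ti⁴⁺) gives the smallest ion.
Ordering: Ti⁴⁺ < Ca²⁺ < K⁺ < S²⁻ < P³⁻. The third smallest is K⁺.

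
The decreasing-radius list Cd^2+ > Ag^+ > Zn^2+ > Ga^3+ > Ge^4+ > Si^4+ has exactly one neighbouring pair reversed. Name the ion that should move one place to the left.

Ag^+

Scanning neighbour by neighbour, only Cd^2+/Ag^+ violates a trend: both have 46 electrons but Z(Cd)=48 > Z(Ag)=47, so Cd^2+ should be the smaller of the two. That makes Ag^+ the one sitting a position late relative to where it belongs.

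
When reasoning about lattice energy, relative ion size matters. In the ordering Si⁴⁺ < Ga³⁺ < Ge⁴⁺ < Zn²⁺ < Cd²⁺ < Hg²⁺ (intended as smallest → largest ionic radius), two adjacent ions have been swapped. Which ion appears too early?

Compare adjacent ions: they are isoelectronic (28 e⁻) and Ge has more protons than Ga (32 vs 31), making Ge⁴⁺ smaller — yet in this increasing list Ga³⁺ sits before Ge⁴⁺. Nothing else is reversed, so Ga³⁺ should move one place to the right.

Ga³⁺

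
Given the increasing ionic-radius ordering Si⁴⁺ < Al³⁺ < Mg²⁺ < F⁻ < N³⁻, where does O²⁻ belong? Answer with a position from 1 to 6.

5

These species are isoelectronic with 10 electrons. The only difference is the number of protons: Si⁴⁺ (Z=14), Al³⁺ (Z=13), Mg²⁺ (Z=12), F⁻ (Z=9), O²⁻ (Z=8), N³⁻ (Z=7). The strongest nuclear pull (Si⁴⁺) gives the smallest ion.
Merged order: Si⁴⁺ < Al³⁺ < Mg²⁺ < F⁻ < O²⁻ < N³⁻ — O²⁻ is number 5.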